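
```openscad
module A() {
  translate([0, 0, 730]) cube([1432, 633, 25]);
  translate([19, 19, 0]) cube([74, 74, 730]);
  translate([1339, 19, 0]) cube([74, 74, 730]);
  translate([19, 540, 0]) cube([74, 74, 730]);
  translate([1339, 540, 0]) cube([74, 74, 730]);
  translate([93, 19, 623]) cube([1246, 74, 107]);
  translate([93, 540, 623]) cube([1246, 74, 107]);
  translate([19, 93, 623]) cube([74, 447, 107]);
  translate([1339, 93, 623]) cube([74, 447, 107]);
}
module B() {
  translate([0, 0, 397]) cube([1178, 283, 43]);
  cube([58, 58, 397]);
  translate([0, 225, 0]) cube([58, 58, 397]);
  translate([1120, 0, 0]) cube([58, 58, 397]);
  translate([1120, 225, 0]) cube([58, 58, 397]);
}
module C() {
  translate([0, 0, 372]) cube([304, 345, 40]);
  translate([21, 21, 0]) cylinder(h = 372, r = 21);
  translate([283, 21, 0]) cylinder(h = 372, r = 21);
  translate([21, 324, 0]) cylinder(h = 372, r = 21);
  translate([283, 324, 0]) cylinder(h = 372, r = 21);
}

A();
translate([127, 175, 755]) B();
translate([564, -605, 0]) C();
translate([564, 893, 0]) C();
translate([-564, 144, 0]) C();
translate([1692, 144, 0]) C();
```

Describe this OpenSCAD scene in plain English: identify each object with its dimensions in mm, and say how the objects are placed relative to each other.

A is a table with a 1432×633 mm rectangular top, 25 mm thick, top surface at z = 755 mm, supported by four 74×74 mm square legs, each inset 19 mm from the nearest pair of top edges, running from the floor. Four apron rails, 74 mm thick and 107 mm tall, run between adjacent legs with their top edges flush with the underside of the top and their outer faces flush with the legs' outer faces.

B is a long wooden bench with a 1178 mm (x) × 283 mm (y) seat, 43 mm thick, its top surface 440 mm above the floor. Four 58 mm square legs at the seat corners, flush with the edges, run from z = 0 to the seat underside.

C is a four-legged stool. The seat is a 304×345×40 mm slab whose top surface is at z = 412 mm; four round legs, each 42 mm in diameter, run from the floor (z = 0) to the underside of the seat, each leg's axis is inset half a diameter from the nearest pair of seat edges (so the leg's bounding box is flush with the corner).

The bench is on top of the table, centred. Four stools sit around the table at the −y, +y, −x, +x sides.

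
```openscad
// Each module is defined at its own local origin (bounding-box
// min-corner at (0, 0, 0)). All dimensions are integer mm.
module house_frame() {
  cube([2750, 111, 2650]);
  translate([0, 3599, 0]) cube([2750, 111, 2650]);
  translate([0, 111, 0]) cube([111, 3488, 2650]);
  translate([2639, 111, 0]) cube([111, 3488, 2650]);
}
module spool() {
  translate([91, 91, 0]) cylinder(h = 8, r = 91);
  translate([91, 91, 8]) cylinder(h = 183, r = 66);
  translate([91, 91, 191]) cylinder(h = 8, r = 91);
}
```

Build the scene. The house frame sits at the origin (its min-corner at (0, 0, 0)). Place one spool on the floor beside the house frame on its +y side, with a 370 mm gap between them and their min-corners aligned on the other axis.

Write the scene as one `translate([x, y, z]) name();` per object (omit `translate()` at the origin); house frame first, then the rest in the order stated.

house_frame();
translate([0, 4080, 0]) spool();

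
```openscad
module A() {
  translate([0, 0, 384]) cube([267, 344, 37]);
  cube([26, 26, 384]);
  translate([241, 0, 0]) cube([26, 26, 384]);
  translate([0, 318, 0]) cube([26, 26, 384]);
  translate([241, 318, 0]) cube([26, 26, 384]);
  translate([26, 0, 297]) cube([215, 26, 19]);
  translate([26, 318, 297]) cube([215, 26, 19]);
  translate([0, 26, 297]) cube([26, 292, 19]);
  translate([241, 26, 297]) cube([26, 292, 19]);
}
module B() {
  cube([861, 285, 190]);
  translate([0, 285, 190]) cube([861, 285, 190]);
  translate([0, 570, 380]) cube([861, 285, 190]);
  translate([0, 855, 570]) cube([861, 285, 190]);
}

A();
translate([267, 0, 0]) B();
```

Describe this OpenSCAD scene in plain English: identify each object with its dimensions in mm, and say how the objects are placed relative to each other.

A is a simple wooden stool: a rectangular seat 267 mm (x) by 344 mm (y), 37 mm thick, top face at z = 421 mm, on four square legs, each 26×26 mm in cross-section. The legs rest on z = 0, each flush with a corner of the seat. Four stretchers, 26 mm wide and 19 mm tall, connect adjacent legs with their undersides at z = 297 mm, each running between the inner faces of the legs it joins and aligned with the legs' outer faces on the other axis.

B is a straight staircase of 4 solid steps. Each step is 861 mm wide (x), 285 mm deep (y, the going) and 190 mm tall (the rise). The first step rests on the floor; each subsequent step sits one going further in +y and one rise higher in +z, directly behind and above the previous step with no overlap.

The staircase is against the stool's +x side, with their −y faces flush.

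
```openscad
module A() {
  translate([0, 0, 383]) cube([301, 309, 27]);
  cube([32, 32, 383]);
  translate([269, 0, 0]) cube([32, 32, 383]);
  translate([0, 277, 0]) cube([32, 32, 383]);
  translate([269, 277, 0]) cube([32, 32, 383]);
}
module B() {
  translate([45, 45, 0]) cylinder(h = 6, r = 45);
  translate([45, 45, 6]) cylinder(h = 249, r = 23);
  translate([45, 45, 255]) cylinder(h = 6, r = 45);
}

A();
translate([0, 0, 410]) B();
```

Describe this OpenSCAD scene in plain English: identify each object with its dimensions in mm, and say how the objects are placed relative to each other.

A is a four-legged stool. The seat is a 301×309×27 mm slab whose top surface is at z = 410 mm; four square legs, each 32×32 mm in cross-section, run from the floor (z = 0) to the underside of the seat, each flush with a corner of the seat.

B is a spool: two coaxial disc flanges of radius 45 mm and thickness 6 mm, joined by a core cylinder of radius 23 mm and height 249 mm. The lower flange rests on z = 0 and the three cylinders share a vertical axis.

The spool is on top of the stool.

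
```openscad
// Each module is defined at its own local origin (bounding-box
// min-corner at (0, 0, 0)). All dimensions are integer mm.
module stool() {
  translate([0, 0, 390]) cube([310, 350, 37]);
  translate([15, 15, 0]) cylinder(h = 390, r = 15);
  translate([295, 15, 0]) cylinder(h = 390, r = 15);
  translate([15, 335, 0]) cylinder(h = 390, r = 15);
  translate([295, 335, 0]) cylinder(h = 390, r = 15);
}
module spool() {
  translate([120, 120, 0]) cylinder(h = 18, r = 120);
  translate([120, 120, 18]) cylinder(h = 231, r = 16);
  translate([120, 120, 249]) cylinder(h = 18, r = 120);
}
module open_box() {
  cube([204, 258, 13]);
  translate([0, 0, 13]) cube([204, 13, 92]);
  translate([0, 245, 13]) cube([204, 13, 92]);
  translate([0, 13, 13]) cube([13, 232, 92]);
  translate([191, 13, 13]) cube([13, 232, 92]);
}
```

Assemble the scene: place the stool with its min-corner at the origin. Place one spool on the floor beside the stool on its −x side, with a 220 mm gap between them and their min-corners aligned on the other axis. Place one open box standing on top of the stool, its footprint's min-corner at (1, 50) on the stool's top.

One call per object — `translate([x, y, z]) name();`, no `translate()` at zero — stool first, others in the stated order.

stool();
translate([-460, 0, 0]) spool();
translate([1, 50, 427]) open_box();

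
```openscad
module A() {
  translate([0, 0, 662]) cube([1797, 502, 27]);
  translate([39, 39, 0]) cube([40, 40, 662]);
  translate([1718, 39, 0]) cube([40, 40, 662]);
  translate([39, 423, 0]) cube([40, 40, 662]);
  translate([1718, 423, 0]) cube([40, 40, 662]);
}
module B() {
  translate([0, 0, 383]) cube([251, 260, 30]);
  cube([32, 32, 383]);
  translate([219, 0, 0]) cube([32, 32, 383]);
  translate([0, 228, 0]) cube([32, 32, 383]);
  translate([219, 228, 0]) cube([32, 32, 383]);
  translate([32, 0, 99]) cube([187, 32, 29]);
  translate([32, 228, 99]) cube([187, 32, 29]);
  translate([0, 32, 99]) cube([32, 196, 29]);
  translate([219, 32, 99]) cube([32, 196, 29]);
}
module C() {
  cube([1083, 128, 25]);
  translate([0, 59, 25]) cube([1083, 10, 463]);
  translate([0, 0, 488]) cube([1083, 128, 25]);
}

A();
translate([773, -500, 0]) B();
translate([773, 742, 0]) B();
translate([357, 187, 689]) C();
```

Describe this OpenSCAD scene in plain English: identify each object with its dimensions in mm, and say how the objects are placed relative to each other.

A is a table: top 1797 mm (x) × 502 mm (y), 27 mm thick, upper face at z = 689 mm, on four 40×40 mm square legs, each inset 39 mm from the nearest pair of top edges, running from z = 0 to the bottom of the top.

B is a four-legged stool. The seat is a 251×260×30 mm slab whose top surface is at z = 413 mm; four square legs, each 32×32 mm in cross-section, run from the floor (z = 0) to the underside of the seat, each flush with a corner of the seat. Four stretchers, 32 mm wide and 29 mm tall, connect adjacent legs with their undersides at z = 99 mm, each running between the inner faces of the legs it joins and aligned with the legs' outer faces on the other axis.

C is an I-beam lying along x, 1083 mm long. Overall section height 513 mm. Two flanges 128 mm wide (y) and 25 mm thick, one on the floor and one at the top; a web 10 mm thick runs between them, centred on the flange width.

Two stools sit around the table at the −y, +y sides. The I-beam is on top of the table, centred.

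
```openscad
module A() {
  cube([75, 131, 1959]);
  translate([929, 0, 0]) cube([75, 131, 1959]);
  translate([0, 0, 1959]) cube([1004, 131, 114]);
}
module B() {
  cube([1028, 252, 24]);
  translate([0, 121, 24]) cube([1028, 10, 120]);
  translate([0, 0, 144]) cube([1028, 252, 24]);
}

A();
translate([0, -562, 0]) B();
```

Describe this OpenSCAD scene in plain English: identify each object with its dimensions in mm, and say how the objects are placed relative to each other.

A is a rectangular door frame: two vertical jambs of 75×131 mm section, 1959 mm tall, with a clear opening 854 mm wide between their inner faces. A header 114 mm tall and 131 mm deep lies on top of the jambs and spans the full outside width.

B is an I-beam lying along x, 1028 mm long. Overall section height 168 mm. Two flanges 252 mm wide (y) and 24 mm thick, one on the floor and one at the top; a web 10 mm thick runs between them, centred on the flange width.

The I-beam is on the floor beside the door frame on its −y side.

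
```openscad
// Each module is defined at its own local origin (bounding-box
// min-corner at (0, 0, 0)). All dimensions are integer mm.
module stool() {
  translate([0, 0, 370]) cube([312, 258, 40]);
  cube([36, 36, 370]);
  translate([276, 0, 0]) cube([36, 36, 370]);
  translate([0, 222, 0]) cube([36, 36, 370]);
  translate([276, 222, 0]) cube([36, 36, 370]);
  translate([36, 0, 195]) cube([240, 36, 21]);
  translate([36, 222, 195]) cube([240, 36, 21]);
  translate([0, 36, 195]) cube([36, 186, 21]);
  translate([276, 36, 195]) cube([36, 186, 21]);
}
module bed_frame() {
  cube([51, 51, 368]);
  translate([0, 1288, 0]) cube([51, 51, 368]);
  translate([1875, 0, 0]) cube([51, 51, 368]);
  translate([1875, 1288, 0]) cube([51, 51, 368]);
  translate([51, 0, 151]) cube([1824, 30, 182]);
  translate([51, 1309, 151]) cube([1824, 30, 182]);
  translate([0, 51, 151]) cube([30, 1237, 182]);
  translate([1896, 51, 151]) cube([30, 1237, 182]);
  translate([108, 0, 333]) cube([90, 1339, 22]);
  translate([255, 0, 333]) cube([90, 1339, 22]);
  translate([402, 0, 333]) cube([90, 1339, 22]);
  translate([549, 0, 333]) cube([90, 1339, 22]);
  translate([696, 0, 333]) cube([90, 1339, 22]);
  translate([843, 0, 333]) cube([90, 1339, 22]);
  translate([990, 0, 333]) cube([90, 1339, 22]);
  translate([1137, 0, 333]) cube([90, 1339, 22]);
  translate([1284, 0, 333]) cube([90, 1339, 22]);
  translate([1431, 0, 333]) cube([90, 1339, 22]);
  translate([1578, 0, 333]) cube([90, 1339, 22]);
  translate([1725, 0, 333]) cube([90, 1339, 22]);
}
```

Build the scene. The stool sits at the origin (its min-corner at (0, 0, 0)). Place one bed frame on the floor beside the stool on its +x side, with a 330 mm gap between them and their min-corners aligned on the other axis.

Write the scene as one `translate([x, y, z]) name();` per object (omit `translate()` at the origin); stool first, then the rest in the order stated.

stool();
translate([642, 0, 0]) bed_frame();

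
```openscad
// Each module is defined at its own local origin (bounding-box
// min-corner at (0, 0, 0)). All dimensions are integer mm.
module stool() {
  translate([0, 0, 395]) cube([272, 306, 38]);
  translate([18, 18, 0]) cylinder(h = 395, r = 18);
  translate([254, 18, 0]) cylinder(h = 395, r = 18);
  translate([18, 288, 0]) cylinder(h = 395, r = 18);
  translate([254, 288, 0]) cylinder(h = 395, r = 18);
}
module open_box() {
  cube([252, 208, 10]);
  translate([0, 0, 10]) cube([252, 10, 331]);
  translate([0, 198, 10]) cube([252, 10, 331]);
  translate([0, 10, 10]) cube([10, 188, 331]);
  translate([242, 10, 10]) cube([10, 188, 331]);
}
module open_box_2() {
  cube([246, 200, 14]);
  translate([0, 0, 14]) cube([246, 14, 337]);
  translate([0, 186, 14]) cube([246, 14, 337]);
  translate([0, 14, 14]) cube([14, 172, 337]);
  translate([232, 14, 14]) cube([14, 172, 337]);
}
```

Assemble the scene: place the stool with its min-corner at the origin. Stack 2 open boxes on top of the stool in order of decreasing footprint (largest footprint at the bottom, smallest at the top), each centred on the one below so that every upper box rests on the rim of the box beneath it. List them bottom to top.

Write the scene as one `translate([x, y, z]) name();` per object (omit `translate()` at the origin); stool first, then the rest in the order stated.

stool();
translate([10, 49, 433]) open_box();
translate([13, 53, 774]) open_box_2();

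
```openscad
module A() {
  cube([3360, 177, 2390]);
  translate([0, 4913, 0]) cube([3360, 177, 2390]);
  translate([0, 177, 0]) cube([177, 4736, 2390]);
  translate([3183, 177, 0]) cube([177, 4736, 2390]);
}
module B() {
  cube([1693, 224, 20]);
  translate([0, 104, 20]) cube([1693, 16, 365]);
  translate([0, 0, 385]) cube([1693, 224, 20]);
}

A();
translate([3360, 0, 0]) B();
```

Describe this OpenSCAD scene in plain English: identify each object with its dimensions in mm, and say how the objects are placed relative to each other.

A is the wall frame of a small rectangular building: four walls, each 2390 mm tall and 177 mm thick, enclosing a footprint 3360 mm (x) by 5090 mm (y) outside-to-outside, with no floor or roof. The front and back walls (the −y and +y sides) span the full width; the two side walls fit between them.

B is an I-beam lying along x, 1693 mm long. Overall section height 405 mm. Two flanges 224 mm wide (y) and 20 mm thick, one on the floor and one at the top; a web 16 mm thick runs between them, centred on the flange width.

The I-beam is against the house frame's +x side, with their −y faces flush.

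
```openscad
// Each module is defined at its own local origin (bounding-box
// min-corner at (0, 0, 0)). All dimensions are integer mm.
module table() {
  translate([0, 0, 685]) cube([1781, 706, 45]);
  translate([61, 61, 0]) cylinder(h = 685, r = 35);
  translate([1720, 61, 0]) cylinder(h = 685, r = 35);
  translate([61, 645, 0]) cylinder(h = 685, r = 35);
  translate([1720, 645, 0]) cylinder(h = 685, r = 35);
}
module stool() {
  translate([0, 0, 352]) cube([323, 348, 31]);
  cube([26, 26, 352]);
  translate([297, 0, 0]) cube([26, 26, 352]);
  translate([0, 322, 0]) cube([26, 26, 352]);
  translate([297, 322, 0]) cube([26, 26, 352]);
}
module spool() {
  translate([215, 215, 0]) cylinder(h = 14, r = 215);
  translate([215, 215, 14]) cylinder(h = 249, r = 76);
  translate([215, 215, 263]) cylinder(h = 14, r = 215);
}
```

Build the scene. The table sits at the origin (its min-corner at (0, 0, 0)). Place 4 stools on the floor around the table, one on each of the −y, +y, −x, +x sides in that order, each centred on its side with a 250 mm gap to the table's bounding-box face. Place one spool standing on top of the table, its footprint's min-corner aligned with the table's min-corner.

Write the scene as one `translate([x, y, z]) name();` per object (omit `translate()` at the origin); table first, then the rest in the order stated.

table();
translate([729, -598, 0]) stool();
translate([729, 956, 0]) stool();
translate([-573, 179, 0]) stool();
translate([2031, 179, 0]) stool();
translate([0, 0, 730]) spool();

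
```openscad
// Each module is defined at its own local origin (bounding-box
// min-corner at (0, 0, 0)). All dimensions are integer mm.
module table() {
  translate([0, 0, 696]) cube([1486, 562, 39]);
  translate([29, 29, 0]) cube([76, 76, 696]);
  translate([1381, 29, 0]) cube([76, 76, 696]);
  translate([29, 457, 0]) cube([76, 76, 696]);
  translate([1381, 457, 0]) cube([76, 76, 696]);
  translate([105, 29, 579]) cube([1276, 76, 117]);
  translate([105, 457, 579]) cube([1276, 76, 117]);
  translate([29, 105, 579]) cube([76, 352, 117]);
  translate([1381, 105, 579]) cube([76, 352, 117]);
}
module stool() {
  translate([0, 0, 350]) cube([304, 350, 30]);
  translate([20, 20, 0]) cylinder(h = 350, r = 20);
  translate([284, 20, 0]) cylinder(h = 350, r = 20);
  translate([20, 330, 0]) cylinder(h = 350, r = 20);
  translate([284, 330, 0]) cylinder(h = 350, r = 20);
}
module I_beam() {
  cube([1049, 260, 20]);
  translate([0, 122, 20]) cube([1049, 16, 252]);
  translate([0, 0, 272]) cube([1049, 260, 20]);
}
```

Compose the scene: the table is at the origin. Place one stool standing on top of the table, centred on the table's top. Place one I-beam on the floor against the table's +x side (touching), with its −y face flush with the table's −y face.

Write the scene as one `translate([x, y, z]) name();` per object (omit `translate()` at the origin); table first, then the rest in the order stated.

table();
translate([591, 106, 735]) stool();
translate([1486, 0, 0]) I_beam();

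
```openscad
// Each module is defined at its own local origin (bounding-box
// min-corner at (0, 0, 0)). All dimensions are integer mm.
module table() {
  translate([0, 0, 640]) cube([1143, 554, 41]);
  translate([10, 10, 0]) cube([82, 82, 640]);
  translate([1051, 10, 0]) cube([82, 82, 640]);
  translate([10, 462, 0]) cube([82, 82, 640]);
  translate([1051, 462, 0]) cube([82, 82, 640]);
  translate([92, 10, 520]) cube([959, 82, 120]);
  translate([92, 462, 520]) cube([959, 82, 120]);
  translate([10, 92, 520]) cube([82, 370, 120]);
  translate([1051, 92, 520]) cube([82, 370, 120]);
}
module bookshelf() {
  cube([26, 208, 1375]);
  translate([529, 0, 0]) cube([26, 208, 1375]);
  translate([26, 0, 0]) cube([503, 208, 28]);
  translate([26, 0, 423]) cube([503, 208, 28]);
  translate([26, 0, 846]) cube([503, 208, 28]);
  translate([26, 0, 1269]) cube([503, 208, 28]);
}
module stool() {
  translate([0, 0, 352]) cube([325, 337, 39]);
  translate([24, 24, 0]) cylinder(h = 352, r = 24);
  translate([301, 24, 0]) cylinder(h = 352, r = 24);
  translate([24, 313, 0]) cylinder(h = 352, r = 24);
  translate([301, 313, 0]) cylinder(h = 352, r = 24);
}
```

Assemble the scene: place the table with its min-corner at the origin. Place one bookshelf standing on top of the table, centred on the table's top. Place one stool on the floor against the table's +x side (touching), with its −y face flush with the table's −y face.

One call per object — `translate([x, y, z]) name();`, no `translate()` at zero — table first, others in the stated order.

table();
translate([294, 173, 681]) bookshelf();
translate([1143, 0, 0]) stool();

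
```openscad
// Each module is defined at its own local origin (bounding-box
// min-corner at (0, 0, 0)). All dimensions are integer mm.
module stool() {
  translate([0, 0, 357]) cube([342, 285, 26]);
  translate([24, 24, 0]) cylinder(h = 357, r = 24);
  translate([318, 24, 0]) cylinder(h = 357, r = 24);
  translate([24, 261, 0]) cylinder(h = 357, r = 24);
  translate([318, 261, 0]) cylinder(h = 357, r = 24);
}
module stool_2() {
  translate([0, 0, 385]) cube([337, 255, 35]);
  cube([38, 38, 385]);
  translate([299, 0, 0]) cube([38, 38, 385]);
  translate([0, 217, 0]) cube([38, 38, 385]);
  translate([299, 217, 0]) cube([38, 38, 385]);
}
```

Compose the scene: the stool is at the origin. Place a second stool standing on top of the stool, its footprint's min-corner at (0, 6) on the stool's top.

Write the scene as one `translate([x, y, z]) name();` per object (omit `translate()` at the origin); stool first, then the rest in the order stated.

stool();
translate([0, 6, 383]) stool_2();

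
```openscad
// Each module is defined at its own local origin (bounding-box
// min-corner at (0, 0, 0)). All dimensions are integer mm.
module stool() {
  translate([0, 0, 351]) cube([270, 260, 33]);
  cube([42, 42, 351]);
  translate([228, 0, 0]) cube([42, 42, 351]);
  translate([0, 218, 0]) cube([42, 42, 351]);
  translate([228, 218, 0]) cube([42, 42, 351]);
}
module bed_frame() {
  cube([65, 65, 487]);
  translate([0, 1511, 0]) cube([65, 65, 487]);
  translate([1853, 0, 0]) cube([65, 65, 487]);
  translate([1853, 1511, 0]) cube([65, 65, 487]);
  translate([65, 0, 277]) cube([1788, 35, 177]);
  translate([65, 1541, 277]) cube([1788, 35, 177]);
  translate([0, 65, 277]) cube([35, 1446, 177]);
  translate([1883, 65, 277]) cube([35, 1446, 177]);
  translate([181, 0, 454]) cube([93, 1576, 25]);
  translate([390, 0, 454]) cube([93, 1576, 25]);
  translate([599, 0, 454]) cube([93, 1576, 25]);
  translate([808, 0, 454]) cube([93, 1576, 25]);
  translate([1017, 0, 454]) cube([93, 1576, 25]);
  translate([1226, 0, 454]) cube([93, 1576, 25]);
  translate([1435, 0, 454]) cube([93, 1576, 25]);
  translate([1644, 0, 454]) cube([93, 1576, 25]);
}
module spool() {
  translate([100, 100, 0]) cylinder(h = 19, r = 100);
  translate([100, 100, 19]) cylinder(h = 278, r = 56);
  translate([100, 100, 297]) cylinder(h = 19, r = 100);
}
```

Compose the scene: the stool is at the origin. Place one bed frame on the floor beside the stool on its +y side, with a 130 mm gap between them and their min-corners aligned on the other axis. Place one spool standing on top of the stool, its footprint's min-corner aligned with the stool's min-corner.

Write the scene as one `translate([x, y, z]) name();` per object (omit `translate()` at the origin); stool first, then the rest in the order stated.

stool();
translate([0, 390, 0]) bed_frame();
translate([0, 0, 384]) spool();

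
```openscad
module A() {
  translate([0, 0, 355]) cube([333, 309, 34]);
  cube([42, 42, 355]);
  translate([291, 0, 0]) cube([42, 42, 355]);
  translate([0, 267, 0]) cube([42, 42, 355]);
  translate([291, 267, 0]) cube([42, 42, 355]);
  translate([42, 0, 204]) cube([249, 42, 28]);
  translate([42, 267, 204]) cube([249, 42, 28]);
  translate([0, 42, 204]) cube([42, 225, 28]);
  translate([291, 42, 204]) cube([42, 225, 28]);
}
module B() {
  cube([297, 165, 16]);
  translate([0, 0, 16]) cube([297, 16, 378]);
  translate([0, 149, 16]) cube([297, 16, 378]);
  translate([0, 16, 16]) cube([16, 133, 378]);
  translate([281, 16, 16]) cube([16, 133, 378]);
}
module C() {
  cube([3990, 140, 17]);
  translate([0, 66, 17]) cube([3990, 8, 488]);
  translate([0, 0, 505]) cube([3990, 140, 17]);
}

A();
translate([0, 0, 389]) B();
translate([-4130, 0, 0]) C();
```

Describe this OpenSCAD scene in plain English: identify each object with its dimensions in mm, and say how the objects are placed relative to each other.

A is a simple wooden stool: a rectangular seat 333 mm (x) by 309 mm (y), 34 mm thick, top face at z = 389 mm, on four square legs, each 42×42 mm in cross-section. The legs rest on z = 0, each flush with a corner of the seat. Four stretchers, 42 mm wide and 28 mm tall, connect adjacent legs with their undersides at z = 204 mm, each running between the inner faces of the legs it joins and aligned with the legs' outer faces on the other axis.

B is an open-topped rectangular box: outside dimensions 297×165×394 mm, with a uniform wall and base thickness of 16 mm. The base is a full 297×165 slab on the floor; four walls sit on top of the base. The front and back walls (the −y and +y sides) span the full width; the two side walls fit between them.

C is an I-beam lying along x, 3990 mm long. Overall section height 522 mm. Two flanges 140 mm wide (y) and 17 mm thick, one on the floor and one at the top; a web 8 mm thick runs between them, centred on the flange width.

The open box is on top of the stool. The I-beam is on the floor beside the stool on its −x side.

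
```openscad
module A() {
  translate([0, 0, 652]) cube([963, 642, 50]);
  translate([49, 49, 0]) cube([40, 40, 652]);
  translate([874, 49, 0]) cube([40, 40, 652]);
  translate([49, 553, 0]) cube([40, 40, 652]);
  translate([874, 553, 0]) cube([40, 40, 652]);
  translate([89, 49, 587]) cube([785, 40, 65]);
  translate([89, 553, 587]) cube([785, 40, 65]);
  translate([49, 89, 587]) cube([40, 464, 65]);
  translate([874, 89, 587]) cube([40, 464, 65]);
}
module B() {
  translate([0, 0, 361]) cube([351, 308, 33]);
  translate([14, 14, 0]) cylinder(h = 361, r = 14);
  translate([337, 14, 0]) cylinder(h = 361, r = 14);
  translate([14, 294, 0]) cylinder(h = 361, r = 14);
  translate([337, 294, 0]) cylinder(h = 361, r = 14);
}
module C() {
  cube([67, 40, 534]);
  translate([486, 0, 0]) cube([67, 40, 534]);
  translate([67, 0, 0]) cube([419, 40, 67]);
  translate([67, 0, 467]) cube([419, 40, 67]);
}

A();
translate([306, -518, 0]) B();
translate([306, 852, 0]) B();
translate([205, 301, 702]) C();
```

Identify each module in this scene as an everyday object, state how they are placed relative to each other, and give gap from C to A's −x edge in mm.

A is a table. B is a stool. C is a picture frame. Two stools sit around the table at the −y, +y sides. The picture frame is on top of the table, centred. The gap from the picture frame to the table's −x edge is 205 mm.

The picture frame's min-x is at 205; the table's min-x is 0; gap = 205 mm.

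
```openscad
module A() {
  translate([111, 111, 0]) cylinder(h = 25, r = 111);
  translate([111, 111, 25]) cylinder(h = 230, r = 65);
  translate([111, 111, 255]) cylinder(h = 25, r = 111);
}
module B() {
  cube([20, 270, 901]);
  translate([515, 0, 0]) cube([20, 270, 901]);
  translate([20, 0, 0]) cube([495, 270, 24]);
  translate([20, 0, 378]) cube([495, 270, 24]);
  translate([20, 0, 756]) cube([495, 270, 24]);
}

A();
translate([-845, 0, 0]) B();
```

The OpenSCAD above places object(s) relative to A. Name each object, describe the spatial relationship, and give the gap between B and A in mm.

A is a spool. B is a bookshelf. The bookshelf is on the floor beside the spool on its −x side. The gap between the bookshelf and the spool is 310 mm.

The bookshelf's nearest face is 310 mm from the spool's −x face.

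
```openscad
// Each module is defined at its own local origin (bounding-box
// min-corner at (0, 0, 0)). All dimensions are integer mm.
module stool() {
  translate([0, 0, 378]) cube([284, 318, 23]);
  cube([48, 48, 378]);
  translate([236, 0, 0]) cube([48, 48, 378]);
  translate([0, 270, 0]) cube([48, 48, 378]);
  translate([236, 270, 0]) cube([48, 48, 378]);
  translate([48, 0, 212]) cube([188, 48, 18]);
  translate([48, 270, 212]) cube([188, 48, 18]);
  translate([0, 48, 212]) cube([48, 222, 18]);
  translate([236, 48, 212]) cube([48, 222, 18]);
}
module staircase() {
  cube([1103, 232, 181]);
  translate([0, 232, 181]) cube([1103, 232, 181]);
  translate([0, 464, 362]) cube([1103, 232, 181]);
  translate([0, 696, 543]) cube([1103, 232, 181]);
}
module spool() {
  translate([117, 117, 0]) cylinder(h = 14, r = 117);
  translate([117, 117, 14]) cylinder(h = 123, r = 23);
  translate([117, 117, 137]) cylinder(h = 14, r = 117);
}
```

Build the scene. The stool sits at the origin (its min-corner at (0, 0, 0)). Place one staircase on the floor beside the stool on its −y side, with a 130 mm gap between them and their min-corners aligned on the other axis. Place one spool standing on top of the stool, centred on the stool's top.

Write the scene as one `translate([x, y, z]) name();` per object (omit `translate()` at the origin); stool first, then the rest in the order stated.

stool();
translate([0, -1058, 0]) staircase();
translate([25, 42, 401]) spool();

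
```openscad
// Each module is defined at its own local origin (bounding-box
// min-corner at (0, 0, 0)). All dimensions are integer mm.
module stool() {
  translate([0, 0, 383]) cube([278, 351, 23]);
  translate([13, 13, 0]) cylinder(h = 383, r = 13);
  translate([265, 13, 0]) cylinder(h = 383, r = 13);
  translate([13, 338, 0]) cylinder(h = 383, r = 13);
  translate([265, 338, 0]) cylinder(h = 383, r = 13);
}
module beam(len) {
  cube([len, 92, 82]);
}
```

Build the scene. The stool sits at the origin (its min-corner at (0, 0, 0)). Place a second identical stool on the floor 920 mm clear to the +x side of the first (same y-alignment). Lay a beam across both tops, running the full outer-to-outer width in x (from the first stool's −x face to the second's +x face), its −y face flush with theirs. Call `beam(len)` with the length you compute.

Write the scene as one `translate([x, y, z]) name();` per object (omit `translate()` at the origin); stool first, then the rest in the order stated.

stool();
translate([1198, 0, 0]) stool();
translate([0, 0, 406]) beam(1476);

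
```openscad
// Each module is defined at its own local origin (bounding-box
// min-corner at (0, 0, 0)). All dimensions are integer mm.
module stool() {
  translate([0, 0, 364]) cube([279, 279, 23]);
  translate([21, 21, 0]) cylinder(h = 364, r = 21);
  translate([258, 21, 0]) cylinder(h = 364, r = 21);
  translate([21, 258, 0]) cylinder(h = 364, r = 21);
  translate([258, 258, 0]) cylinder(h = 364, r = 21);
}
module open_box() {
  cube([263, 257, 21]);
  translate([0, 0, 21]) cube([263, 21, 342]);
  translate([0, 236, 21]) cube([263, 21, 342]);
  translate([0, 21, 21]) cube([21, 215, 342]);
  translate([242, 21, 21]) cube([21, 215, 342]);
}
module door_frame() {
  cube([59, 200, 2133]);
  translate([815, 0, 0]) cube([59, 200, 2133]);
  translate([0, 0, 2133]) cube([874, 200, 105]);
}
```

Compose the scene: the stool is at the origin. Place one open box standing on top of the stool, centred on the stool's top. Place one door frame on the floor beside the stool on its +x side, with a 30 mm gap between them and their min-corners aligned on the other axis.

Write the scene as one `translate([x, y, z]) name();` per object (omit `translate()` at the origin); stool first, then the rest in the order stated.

stool();
translate([8, 11, 387]) open_box();
translate([309, 0, 0]) door_frame();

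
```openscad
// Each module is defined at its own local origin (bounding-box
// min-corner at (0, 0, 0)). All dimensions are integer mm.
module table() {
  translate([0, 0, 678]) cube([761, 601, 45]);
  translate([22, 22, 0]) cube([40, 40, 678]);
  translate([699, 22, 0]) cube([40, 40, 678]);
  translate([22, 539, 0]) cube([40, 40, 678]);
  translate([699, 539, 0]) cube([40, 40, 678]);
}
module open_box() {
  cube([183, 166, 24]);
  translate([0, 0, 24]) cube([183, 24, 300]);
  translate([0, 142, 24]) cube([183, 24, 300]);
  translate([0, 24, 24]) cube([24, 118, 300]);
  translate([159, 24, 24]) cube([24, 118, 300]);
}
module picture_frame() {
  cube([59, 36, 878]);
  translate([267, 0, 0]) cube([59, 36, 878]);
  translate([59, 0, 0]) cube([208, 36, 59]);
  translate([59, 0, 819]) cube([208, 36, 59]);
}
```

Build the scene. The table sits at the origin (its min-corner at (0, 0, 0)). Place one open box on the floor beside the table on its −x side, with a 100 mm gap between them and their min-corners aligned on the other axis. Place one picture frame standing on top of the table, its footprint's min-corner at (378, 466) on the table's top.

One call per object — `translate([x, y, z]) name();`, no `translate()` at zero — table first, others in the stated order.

table();
translate([-283, 0, 0]) open_box();
translate([378, 466, 723]) picture_frame();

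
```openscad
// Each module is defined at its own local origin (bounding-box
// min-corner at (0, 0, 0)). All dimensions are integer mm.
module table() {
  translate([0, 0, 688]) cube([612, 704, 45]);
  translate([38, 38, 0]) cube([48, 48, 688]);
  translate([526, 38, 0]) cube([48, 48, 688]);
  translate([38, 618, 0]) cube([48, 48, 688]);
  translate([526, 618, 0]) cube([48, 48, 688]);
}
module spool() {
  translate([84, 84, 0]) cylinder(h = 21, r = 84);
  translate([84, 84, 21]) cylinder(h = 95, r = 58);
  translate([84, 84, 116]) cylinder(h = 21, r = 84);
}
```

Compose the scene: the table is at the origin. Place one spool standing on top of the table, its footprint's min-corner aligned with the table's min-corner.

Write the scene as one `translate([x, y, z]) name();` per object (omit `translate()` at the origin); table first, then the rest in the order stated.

table();
translate([0, 0, 733]) spool();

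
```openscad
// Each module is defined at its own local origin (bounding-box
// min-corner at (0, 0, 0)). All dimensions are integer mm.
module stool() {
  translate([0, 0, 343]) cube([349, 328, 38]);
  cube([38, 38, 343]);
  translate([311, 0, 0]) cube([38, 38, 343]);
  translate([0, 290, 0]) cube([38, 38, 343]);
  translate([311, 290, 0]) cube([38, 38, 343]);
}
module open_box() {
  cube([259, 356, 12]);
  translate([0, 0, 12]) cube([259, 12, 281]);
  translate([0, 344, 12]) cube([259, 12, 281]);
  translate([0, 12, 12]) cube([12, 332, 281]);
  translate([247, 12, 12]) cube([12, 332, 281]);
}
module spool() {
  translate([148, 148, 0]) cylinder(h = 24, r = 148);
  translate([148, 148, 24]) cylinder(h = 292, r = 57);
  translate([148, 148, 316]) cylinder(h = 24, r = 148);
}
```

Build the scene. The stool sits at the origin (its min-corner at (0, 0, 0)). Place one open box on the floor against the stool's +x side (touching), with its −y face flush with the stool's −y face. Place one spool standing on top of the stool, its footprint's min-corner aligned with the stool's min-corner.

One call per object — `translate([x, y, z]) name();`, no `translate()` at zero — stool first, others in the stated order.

stool();
translate([349, 0, 0]) open_box();
translate([0, 0, 381]) spool();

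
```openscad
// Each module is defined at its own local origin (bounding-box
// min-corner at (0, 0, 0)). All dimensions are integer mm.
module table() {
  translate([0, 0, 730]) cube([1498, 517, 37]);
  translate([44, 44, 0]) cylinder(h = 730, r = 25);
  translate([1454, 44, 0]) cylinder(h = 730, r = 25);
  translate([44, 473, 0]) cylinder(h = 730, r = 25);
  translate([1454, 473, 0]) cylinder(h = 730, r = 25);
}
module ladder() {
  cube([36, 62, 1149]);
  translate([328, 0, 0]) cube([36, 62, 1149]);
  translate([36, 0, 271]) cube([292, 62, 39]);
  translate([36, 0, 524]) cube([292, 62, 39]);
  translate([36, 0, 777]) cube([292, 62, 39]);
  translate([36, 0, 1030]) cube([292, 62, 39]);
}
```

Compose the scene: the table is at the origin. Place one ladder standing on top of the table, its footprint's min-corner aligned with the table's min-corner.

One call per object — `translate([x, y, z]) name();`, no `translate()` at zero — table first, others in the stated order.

table();
translate([0, 0, 767]) ladder();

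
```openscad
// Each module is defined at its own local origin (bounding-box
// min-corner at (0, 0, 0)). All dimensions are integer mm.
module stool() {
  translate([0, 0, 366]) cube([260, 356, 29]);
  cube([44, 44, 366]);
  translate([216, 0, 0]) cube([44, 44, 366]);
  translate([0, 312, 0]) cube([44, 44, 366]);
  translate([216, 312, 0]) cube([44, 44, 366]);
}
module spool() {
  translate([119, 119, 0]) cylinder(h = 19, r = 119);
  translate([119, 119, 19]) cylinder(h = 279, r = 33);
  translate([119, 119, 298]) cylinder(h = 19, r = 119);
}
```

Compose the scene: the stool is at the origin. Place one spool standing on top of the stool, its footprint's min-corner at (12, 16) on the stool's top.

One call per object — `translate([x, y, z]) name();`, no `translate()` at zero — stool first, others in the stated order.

stool();
translate([12, 16, 395]) spool();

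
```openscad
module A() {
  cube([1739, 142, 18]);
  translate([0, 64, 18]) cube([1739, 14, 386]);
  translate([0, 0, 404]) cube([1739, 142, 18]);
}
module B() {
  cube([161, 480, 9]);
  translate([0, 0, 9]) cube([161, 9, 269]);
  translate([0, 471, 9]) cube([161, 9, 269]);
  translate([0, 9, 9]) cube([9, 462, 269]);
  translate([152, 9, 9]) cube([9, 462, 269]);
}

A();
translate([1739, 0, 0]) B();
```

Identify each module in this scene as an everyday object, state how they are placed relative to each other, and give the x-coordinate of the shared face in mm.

A is an I-beam. B is an open box. The open box is against the I-beam's +x side, with their −y faces flush. The x-coordinate of the shared face is 1739 mm.

The I-beam's +x face and the open box's −x face are both at x = 1739 mm.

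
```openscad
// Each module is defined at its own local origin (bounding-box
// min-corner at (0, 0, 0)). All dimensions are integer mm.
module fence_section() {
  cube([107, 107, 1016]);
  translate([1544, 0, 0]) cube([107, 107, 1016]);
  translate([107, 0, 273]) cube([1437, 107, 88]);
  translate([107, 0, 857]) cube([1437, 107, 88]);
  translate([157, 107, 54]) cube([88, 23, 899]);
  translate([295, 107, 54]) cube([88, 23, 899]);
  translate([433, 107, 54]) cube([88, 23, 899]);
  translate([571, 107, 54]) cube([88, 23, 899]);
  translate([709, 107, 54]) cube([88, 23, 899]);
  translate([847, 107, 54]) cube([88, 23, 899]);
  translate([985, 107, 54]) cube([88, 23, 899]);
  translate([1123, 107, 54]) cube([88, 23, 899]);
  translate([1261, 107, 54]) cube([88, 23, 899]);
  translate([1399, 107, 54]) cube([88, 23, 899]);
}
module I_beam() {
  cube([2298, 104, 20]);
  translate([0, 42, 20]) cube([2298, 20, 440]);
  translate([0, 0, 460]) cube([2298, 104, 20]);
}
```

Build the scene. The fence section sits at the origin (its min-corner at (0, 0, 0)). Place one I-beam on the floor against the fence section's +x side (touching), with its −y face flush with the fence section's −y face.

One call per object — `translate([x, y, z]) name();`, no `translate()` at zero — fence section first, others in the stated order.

fence_section();
translate([1651, 0, 0]) I_beam();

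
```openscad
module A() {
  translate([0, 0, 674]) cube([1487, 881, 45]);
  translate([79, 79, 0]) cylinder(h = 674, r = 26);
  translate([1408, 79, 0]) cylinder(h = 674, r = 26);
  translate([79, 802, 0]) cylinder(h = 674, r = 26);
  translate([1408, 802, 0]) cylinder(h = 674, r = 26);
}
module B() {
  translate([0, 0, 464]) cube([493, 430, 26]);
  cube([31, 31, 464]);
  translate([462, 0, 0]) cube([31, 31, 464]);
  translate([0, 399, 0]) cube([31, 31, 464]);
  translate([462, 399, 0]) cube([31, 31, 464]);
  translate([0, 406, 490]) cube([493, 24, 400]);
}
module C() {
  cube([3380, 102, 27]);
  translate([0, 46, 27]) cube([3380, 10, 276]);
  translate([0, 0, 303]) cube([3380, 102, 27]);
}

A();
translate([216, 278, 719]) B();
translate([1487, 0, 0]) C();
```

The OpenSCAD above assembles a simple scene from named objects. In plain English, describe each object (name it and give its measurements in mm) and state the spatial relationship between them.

A is a table: top 1487 mm (x) × 881 mm (y), 45 mm thick, upper face at z = 719 mm, on four round legs of 52 mm diameter, each leg's bounding box inset 53 mm from the nearest pair of top edges, running from z = 0 to the bottom of the top.

B is a chair: 493×430 mm seat, 26 mm thick, top at z = 490 mm, on four 31 mm square corner legs flush with the seat edges. A 24 mm thick backrest slab spans the full seat width, extending 400 mm above the seat top, its back face flush with the seat's +y edge.

C is an I-beam lying along x, 3380 mm long. Overall section height 330 mm. Two flanges 102 mm wide (y) and 27 mm thick, one on the floor and one at the top; a web 10 mm thick runs between them, centred on the flange width.

The chair is on top of the table. The I-beam is against the table's +x side, with their −y faces flush.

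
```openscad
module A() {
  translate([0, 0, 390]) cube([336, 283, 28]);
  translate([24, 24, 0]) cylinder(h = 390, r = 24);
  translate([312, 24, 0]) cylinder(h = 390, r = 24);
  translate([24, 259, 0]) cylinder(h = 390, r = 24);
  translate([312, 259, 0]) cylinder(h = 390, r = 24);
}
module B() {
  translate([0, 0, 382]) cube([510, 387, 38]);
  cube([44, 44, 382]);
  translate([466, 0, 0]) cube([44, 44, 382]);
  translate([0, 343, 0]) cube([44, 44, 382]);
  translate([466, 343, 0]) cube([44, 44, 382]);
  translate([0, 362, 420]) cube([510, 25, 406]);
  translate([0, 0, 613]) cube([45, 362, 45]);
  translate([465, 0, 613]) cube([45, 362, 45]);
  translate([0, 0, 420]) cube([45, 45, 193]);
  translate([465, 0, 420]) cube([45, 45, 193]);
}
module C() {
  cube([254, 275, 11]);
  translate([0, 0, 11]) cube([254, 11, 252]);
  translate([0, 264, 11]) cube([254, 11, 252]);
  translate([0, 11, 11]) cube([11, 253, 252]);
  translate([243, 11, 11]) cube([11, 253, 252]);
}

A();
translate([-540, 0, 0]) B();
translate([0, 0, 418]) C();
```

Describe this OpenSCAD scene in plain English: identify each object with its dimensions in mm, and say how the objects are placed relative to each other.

A is a simple wooden stool: a rectangular seat 336 mm (x) by 283 mm (y), 28 mm thick, top face at z = 418 mm, on four round legs, each 48 mm in diameter. The legs rest on z = 0, each leg's axis is inset half a diameter from the nearest pair of seat edges (so the leg's bounding box is flush with the corner).

B is a chair: 510×387 mm seat, 38 mm thick, top at z = 420 mm, on four 44 mm square corner legs flush with the seat edges. A 25 mm thick backrest slab spans the full seat width, extending 406 mm above the seat top, its back face flush with the seat's +y edge. Two armrests of 45×45 mm section run along each side from the seat's front edge to the front of the backrest, top faces 238 mm above the seat top and outer faces flush with the seat's x-edges; a 45×45 mm post under the front of each armrest stands on the seat at the front corner.

C is an open-topped rectangular box: outside dimensions 254×275×263 mm, with a uniform wall and base thickness of 11 mm. The base is a full 254×275 slab on the floor; four walls sit on top of the base. The front and back walls (the −y and +y sides) span the full width; the two side walls fit between them.

The chair is on the floor beside the stool on its −x side. The open box is on top of the stool.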